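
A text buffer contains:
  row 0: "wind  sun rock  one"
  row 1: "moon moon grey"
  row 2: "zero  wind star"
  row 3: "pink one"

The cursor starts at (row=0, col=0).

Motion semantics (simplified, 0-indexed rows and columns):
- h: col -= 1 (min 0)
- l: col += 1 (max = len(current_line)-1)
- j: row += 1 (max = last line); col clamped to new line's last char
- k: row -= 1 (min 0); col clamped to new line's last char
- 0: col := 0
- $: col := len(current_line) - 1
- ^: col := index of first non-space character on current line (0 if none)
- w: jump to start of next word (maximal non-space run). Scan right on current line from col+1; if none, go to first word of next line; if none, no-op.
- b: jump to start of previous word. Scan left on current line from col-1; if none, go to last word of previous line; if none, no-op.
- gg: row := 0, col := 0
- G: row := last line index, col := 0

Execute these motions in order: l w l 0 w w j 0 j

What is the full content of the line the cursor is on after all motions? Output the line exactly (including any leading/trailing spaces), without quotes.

Answer: zero  wind star

Derivation:
After 1 (l): row=0 col=1 char='i'
After 2 (w): row=0 col=6 char='s'
After 3 (l): row=0 col=7 char='u'
After 4 (0): row=0 col=0 char='w'
After 5 (w): row=0 col=6 char='s'
After 6 (w): row=0 col=10 char='r'
After 7 (j): row=1 col=10 char='g'
After 8 (0): row=1 col=0 char='m'
After 9 (j): row=2 col=0 char='z'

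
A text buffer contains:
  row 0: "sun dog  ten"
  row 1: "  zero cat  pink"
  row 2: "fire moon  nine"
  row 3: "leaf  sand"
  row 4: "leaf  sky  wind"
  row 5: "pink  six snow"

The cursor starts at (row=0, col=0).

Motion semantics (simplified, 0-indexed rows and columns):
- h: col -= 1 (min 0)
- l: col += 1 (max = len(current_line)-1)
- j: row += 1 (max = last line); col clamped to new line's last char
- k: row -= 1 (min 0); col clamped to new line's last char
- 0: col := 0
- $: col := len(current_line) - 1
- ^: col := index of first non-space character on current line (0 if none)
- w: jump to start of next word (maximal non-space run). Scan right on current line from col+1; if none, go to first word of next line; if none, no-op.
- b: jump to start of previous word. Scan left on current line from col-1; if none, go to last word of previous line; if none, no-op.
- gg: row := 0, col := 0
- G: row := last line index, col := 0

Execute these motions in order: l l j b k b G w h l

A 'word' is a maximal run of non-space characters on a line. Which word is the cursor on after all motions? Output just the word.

Answer: six

Derivation:
After 1 (l): row=0 col=1 char='u'
After 2 (l): row=0 col=2 char='n'
After 3 (j): row=1 col=2 char='z'
After 4 (b): row=0 col=9 char='t'
After 5 (k): row=0 col=9 char='t'
After 6 (b): row=0 col=4 char='d'
After 7 (G): row=5 col=0 char='p'
After 8 (w): row=5 col=6 char='s'
After 9 (h): row=5 col=5 char='_'
After 10 (l): row=5 col=6 char='s'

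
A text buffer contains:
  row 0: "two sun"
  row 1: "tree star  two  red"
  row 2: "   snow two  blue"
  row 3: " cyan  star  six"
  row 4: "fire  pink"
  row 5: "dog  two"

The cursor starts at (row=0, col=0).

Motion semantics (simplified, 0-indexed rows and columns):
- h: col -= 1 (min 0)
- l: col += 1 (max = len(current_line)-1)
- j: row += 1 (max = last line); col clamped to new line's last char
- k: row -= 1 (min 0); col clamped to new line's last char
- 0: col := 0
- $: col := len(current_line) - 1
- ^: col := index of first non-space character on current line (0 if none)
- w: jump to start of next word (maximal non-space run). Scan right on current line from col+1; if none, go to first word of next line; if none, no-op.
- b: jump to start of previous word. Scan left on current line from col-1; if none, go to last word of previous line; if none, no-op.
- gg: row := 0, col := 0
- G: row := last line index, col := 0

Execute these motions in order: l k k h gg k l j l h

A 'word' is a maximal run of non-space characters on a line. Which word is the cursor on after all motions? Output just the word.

After 1 (l): row=0 col=1 char='w'
After 2 (k): row=0 col=1 char='w'
After 3 (k): row=0 col=1 char='w'
After 4 (h): row=0 col=0 char='t'
After 5 (gg): row=0 col=0 char='t'
After 6 (k): row=0 col=0 char='t'
After 7 (l): row=0 col=1 char='w'
After 8 (j): row=1 col=1 char='r'
After 9 (l): row=1 col=2 char='e'
After 10 (h): row=1 col=1 char='r'

Answer: tree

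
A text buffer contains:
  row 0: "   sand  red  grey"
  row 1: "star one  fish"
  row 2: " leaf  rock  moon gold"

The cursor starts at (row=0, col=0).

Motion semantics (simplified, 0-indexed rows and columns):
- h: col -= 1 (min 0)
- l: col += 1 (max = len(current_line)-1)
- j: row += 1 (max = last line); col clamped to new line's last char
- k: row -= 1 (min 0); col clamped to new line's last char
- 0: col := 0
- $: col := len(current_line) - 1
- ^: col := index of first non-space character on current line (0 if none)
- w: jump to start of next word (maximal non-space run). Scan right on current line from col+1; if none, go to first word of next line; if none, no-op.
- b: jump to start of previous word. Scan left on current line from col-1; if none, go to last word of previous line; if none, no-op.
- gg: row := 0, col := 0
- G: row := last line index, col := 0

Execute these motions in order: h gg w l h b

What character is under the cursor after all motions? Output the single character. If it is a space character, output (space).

After 1 (h): row=0 col=0 char='_'
After 2 (gg): row=0 col=0 char='_'
After 3 (w): row=0 col=3 char='s'
After 4 (l): row=0 col=4 char='a'
After 5 (h): row=0 col=3 char='s'
After 6 (b): row=0 col=3 char='s'

Answer: s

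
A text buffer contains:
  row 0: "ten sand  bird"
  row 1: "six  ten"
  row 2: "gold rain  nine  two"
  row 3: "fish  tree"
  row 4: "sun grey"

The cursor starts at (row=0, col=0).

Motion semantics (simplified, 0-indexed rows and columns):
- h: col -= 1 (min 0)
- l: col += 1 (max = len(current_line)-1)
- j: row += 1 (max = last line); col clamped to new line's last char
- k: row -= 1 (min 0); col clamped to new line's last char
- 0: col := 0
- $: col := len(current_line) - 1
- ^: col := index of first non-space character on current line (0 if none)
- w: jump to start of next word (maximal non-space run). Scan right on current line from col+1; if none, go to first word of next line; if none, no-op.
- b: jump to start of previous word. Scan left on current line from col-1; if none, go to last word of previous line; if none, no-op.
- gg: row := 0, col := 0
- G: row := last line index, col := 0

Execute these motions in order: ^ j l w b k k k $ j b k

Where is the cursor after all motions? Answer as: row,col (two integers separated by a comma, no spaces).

Answer: 0,5

Derivation:
After 1 (^): row=0 col=0 char='t'
After 2 (j): row=1 col=0 char='s'
After 3 (l): row=1 col=1 char='i'
After 4 (w): row=1 col=5 char='t'
After 5 (b): row=1 col=0 char='s'
After 6 (k): row=0 col=0 char='t'
After 7 (k): row=0 col=0 char='t'
After 8 (k): row=0 col=0 char='t'
After 9 ($): row=0 col=13 char='d'
After 10 (j): row=1 col=7 char='n'
After 11 (b): row=1 col=5 char='t'
After 12 (k): row=0 col=5 char='a'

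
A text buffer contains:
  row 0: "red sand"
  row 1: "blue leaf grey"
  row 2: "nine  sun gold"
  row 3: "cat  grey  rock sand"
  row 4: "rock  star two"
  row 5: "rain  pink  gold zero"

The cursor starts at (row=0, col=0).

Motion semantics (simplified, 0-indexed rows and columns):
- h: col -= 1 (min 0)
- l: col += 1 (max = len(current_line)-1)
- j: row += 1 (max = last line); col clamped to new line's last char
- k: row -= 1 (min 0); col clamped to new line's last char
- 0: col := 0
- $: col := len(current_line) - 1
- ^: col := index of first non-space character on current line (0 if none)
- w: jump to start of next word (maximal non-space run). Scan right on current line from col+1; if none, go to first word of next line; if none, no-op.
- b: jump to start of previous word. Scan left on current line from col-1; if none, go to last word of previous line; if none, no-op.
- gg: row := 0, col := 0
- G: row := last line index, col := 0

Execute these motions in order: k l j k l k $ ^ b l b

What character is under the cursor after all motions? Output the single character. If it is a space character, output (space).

Answer: r

Derivation:
After 1 (k): row=0 col=0 char='r'
After 2 (l): row=0 col=1 char='e'
After 3 (j): row=1 col=1 char='l'
After 4 (k): row=0 col=1 char='e'
After 5 (l): row=0 col=2 char='d'
After 6 (k): row=0 col=2 char='d'
After 7 ($): row=0 col=7 char='d'
After 8 (^): row=0 col=0 char='r'
After 9 (b): row=0 col=0 char='r'
After 10 (l): row=0 col=1 char='e'
After 11 (b): row=0 col=0 char='r'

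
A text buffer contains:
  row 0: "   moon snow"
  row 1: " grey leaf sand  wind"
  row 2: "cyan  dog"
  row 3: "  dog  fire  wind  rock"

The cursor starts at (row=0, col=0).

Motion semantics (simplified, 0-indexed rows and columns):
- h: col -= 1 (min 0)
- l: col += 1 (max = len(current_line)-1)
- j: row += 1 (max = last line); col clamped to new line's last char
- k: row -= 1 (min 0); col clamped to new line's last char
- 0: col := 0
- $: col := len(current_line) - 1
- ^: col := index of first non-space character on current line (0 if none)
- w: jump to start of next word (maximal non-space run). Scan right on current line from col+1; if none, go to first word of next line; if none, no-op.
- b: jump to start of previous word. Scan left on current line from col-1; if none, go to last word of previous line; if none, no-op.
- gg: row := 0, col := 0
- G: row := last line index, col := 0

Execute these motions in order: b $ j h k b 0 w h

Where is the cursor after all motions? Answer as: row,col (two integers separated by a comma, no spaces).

After 1 (b): row=0 col=0 char='_'
After 2 ($): row=0 col=11 char='w'
After 3 (j): row=1 col=11 char='s'
After 4 (h): row=1 col=10 char='_'
After 5 (k): row=0 col=10 char='o'
After 6 (b): row=0 col=8 char='s'
After 7 (0): row=0 col=0 char='_'
After 8 (w): row=0 col=3 char='m'
After 9 (h): row=0 col=2 char='_'

Answer: 0,2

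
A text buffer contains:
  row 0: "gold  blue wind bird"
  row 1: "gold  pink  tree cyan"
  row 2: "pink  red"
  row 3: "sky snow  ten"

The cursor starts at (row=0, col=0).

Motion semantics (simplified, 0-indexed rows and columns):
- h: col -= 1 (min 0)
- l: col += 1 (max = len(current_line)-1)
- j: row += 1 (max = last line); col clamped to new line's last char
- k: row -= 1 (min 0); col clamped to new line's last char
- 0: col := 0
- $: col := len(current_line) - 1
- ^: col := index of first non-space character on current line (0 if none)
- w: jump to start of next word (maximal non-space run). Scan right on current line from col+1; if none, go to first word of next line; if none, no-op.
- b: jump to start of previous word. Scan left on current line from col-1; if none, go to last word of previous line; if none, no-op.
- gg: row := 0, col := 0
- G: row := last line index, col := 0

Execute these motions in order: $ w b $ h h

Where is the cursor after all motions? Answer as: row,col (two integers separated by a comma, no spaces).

After 1 ($): row=0 col=19 char='d'
After 2 (w): row=1 col=0 char='g'
After 3 (b): row=0 col=16 char='b'
After 4 ($): row=0 col=19 char='d'
After 5 (h): row=0 col=18 char='r'
After 6 (h): row=0 col=17 char='i'

Answer: 0,17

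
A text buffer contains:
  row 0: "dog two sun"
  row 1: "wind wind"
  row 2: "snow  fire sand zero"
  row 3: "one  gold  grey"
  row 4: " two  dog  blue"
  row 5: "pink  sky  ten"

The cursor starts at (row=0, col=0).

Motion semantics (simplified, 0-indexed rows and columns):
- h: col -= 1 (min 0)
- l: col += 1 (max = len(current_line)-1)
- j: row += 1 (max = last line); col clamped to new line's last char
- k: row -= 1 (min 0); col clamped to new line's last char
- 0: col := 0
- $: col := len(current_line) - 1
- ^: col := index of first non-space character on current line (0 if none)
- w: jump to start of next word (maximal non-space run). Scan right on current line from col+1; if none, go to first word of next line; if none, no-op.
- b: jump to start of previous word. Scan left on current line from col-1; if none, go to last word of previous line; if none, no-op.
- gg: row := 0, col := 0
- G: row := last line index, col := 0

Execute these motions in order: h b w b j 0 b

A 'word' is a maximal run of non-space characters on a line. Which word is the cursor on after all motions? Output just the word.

After 1 (h): row=0 col=0 char='d'
After 2 (b): row=0 col=0 char='d'
After 3 (w): row=0 col=4 char='t'
After 4 (b): row=0 col=0 char='d'
After 5 (j): row=1 col=0 char='w'
After 6 (0): row=1 col=0 char='w'
After 7 (b): row=0 col=8 char='s'

Answer: sun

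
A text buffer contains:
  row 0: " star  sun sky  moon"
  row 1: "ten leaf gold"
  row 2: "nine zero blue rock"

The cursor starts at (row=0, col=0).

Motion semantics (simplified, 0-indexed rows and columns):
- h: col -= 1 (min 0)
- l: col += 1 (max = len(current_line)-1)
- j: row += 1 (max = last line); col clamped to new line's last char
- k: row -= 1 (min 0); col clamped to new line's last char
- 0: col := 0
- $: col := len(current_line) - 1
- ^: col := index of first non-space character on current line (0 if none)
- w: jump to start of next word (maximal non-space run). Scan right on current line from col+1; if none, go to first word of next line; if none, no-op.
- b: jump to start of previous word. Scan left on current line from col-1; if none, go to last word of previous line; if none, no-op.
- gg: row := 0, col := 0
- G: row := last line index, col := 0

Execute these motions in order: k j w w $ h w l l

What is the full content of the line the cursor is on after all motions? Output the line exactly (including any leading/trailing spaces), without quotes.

Answer: nine zero blue rock

Derivation:
After 1 (k): row=0 col=0 char='_'
After 2 (j): row=1 col=0 char='t'
After 3 (w): row=1 col=4 char='l'
After 4 (w): row=1 col=9 char='g'
After 5 ($): row=1 col=12 char='d'
After 6 (h): row=1 col=11 char='l'
After 7 (w): row=2 col=0 char='n'
After 8 (l): row=2 col=1 char='i'
After 9 (l): row=2 col=2 char='n'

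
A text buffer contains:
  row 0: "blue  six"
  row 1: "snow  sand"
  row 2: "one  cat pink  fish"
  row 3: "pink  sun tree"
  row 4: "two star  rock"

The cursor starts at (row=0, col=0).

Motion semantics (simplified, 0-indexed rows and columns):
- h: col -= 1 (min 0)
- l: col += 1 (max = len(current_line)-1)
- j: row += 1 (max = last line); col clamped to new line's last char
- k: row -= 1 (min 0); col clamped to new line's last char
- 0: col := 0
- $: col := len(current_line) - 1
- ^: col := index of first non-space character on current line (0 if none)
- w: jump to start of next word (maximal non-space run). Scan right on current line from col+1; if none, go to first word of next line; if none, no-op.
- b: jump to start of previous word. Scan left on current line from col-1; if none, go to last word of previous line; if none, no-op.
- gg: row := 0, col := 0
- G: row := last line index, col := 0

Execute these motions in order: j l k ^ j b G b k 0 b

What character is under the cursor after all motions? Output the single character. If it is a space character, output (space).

After 1 (j): row=1 col=0 char='s'
After 2 (l): row=1 col=1 char='n'
After 3 (k): row=0 col=1 char='l'
After 4 (^): row=0 col=0 char='b'
After 5 (j): row=1 col=0 char='s'
After 6 (b): row=0 col=6 char='s'
After 7 (G): row=4 col=0 char='t'
After 8 (b): row=3 col=10 char='t'
After 9 (k): row=2 col=10 char='i'
After 10 (0): row=2 col=0 char='o'
After 11 (b): row=1 col=6 char='s'

Answer: s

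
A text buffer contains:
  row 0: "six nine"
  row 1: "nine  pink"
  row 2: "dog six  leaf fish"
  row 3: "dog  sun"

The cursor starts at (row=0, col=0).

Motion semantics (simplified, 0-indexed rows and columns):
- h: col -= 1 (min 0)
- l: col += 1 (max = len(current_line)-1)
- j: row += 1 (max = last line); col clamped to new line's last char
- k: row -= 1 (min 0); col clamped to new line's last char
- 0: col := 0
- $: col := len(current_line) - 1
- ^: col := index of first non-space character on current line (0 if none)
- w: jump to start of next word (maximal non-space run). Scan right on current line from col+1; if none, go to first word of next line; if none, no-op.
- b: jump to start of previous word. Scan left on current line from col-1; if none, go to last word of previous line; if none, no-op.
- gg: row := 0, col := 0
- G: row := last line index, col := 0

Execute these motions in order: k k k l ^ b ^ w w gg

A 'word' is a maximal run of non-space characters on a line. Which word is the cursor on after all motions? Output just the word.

After 1 (k): row=0 col=0 char='s'
After 2 (k): row=0 col=0 char='s'
After 3 (k): row=0 col=0 char='s'
After 4 (l): row=0 col=1 char='i'
After 5 (^): row=0 col=0 char='s'
After 6 (b): row=0 col=0 char='s'
After 7 (^): row=0 col=0 char='s'
After 8 (w): row=0 col=4 char='n'
After 9 (w): row=1 col=0 char='n'
After 10 (gg): row=0 col=0 char='s'

Answer: six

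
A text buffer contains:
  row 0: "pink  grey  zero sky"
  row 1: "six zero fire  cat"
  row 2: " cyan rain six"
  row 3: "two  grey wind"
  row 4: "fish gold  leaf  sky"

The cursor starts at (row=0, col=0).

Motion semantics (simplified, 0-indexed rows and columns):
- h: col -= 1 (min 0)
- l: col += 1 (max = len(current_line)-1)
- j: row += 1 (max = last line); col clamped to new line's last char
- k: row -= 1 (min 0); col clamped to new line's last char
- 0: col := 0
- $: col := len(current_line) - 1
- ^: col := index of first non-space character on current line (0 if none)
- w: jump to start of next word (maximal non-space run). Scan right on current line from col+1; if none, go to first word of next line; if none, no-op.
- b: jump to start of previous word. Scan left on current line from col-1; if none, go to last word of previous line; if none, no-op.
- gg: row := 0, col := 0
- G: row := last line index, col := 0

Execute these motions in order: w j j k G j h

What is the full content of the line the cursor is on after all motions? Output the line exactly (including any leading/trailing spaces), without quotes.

After 1 (w): row=0 col=6 char='g'
After 2 (j): row=1 col=6 char='r'
After 3 (j): row=2 col=6 char='r'
After 4 (k): row=1 col=6 char='r'
After 5 (G): row=4 col=0 char='f'
After 6 (j): row=4 col=0 char='f'
After 7 (h): row=4 col=0 char='f'

Answer: fish gold  leaf  sky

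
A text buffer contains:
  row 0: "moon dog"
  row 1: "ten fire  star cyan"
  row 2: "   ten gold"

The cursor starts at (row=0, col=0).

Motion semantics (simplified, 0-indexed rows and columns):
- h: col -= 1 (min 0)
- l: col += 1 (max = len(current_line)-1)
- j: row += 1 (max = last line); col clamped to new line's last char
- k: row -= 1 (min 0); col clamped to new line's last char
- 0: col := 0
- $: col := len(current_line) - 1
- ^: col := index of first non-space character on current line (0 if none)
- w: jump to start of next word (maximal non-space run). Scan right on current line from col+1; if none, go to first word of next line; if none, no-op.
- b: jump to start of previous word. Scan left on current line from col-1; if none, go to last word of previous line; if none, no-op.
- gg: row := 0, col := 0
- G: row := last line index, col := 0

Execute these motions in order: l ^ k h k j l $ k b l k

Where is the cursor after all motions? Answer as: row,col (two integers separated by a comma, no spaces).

Answer: 0,6

Derivation:
After 1 (l): row=0 col=1 char='o'
After 2 (^): row=0 col=0 char='m'
After 3 (k): row=0 col=0 char='m'
After 4 (h): row=0 col=0 char='m'
After 5 (k): row=0 col=0 char='m'
After 6 (j): row=1 col=0 char='t'
After 7 (l): row=1 col=1 char='e'
After 8 ($): row=1 col=18 char='n'
After 9 (k): row=0 col=7 char='g'
After 10 (b): row=0 col=5 char='d'
After 11 (l): row=0 col=6 char='o'
After 12 (k): row=0 col=6 char='o'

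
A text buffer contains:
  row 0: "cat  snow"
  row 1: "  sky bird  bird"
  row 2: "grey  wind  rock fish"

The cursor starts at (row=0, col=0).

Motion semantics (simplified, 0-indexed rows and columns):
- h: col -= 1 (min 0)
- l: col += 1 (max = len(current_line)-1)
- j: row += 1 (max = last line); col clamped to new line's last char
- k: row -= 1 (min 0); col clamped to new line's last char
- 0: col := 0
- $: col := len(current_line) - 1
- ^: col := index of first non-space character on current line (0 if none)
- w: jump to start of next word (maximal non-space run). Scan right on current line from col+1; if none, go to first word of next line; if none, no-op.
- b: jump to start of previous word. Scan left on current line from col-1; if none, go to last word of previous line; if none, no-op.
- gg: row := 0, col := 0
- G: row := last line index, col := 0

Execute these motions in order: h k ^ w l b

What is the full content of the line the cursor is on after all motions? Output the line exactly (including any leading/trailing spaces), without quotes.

Answer: cat  snow

Derivation:
After 1 (h): row=0 col=0 char='c'
After 2 (k): row=0 col=0 char='c'
After 3 (^): row=0 col=0 char='c'
After 4 (w): row=0 col=5 char='s'
After 5 (l): row=0 col=6 char='n'
After 6 (b): row=0 col=5 char='s'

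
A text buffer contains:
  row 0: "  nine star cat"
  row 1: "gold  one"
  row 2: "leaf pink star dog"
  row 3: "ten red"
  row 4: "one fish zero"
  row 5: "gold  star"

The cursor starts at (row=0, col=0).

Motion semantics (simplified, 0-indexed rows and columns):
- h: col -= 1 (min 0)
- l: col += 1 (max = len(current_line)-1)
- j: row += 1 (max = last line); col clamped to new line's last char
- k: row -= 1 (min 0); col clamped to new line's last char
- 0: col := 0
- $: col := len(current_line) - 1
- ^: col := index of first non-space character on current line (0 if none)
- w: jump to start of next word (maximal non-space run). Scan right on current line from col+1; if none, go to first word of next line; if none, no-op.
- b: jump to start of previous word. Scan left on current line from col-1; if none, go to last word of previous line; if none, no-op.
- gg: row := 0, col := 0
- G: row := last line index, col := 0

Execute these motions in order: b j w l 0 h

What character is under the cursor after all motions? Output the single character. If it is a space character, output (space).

Answer: g

Derivation:
After 1 (b): row=0 col=0 char='_'
After 2 (j): row=1 col=0 char='g'
After 3 (w): row=1 col=6 char='o'
After 4 (l): row=1 col=7 char='n'
After 5 (0): row=1 col=0 char='g'
After 6 (h): row=1 col=0 char='g'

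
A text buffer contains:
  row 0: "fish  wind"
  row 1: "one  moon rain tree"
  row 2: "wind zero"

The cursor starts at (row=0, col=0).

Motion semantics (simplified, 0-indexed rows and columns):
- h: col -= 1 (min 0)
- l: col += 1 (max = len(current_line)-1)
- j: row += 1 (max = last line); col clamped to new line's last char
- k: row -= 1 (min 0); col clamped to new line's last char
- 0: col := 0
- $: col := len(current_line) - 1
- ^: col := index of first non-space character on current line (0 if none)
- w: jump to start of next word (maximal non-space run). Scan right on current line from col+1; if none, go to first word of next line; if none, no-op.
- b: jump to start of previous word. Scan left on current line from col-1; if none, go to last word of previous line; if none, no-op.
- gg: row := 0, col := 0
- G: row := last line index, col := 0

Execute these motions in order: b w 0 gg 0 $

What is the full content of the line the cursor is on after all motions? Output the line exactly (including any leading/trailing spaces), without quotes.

After 1 (b): row=0 col=0 char='f'
After 2 (w): row=0 col=6 char='w'
After 3 (0): row=0 col=0 char='f'
After 4 (gg): row=0 col=0 char='f'
After 5 (0): row=0 col=0 char='f'
After 6 ($): row=0 col=9 char='d'

Answer: fish  wind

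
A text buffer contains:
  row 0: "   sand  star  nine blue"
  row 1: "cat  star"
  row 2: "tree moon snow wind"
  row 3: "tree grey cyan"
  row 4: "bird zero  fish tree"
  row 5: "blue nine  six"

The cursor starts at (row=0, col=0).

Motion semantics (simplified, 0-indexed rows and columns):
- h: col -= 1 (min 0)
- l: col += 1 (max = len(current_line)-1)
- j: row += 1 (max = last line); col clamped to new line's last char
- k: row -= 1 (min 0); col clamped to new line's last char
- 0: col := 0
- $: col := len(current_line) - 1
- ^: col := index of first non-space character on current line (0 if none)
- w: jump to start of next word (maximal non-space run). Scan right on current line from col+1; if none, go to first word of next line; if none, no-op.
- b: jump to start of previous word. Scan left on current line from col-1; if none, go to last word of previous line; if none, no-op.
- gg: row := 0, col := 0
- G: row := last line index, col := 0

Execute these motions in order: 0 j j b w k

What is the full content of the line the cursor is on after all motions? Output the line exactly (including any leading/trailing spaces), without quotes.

Answer: cat  star

Derivation:
After 1 (0): row=0 col=0 char='_'
After 2 (j): row=1 col=0 char='c'
After 3 (j): row=2 col=0 char='t'
After 4 (b): row=1 col=5 char='s'
After 5 (w): row=2 col=0 char='t'
After 6 (k): row=1 col=0 char='c'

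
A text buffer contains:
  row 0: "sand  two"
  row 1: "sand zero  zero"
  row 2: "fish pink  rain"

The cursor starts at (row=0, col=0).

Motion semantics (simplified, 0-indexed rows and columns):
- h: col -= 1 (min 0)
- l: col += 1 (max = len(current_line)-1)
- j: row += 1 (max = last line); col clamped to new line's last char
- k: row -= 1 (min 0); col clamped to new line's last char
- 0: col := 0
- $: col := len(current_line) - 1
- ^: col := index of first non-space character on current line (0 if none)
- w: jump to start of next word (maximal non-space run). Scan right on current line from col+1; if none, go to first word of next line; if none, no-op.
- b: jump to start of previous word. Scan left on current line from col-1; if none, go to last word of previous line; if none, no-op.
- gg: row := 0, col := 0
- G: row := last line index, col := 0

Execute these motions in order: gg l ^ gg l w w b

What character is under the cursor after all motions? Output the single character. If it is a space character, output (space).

Answer: t

Derivation:
After 1 (gg): row=0 col=0 char='s'
After 2 (l): row=0 col=1 char='a'
After 3 (^): row=0 col=0 char='s'
After 4 (gg): row=0 col=0 char='s'
After 5 (l): row=0 col=1 char='a'
After 6 (w): row=0 col=6 char='t'
After 7 (w): row=1 col=0 char='s'
After 8 (b): row=0 col=6 char='t'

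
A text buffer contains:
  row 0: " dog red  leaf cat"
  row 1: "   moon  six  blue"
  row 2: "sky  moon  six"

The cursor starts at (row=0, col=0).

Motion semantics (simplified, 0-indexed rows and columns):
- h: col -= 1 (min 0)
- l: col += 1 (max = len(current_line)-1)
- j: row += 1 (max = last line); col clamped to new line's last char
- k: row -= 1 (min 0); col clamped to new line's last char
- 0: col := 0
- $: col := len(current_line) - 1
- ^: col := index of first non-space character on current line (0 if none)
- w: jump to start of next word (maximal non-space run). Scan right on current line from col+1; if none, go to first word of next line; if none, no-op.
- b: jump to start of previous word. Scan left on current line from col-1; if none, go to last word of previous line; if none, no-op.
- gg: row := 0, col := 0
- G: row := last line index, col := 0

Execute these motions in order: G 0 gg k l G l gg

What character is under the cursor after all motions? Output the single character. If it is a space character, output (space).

After 1 (G): row=2 col=0 char='s'
After 2 (0): row=2 col=0 char='s'
After 3 (gg): row=0 col=0 char='_'
After 4 (k): row=0 col=0 char='_'
After 5 (l): row=0 col=1 char='d'
After 6 (G): row=2 col=0 char='s'
After 7 (l): row=2 col=1 char='k'
After 8 (gg): row=0 col=0 char='_'

Answer: (space)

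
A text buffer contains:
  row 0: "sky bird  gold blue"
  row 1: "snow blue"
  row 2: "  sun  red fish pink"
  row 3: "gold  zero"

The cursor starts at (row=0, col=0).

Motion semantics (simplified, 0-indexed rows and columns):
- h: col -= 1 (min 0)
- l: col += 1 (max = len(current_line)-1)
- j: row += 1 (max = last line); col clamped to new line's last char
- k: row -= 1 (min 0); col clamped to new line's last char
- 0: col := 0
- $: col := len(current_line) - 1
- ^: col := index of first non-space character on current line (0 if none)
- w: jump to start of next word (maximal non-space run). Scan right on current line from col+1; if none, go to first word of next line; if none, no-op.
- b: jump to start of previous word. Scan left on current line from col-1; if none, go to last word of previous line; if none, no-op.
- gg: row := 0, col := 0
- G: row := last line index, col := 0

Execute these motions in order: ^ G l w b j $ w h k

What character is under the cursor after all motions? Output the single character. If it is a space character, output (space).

Answer: e

Derivation:
After 1 (^): row=0 col=0 char='s'
After 2 (G): row=3 col=0 char='g'
After 3 (l): row=3 col=1 char='o'
After 4 (w): row=3 col=6 char='z'
After 5 (b): row=3 col=0 char='g'
After 6 (j): row=3 col=0 char='g'
After 7 ($): row=3 col=9 char='o'
After 8 (w): row=3 col=9 char='o'
After 9 (h): row=3 col=8 char='r'
After 10 (k): row=2 col=8 char='e'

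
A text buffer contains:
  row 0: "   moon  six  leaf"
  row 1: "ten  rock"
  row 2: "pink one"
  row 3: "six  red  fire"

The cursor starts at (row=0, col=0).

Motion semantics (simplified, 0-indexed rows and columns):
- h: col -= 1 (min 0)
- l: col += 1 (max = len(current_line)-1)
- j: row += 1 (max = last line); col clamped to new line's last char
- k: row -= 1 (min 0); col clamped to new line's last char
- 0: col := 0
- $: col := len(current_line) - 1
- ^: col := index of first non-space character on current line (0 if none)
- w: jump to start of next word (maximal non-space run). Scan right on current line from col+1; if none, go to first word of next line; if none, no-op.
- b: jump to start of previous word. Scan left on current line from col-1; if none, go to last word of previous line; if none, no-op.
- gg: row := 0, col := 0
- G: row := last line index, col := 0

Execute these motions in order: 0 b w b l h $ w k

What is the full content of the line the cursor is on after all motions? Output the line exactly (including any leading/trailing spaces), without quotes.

Answer:    moon  six  leaf

Derivation:
After 1 (0): row=0 col=0 char='_'
After 2 (b): row=0 col=0 char='_'
After 3 (w): row=0 col=3 char='m'
After 4 (b): row=0 col=3 char='m'
After 5 (l): row=0 col=4 char='o'
After 6 (h): row=0 col=3 char='m'
After 7 ($): row=0 col=17 char='f'
After 8 (w): row=1 col=0 char='t'
After 9 (k): row=0 col=0 char='_'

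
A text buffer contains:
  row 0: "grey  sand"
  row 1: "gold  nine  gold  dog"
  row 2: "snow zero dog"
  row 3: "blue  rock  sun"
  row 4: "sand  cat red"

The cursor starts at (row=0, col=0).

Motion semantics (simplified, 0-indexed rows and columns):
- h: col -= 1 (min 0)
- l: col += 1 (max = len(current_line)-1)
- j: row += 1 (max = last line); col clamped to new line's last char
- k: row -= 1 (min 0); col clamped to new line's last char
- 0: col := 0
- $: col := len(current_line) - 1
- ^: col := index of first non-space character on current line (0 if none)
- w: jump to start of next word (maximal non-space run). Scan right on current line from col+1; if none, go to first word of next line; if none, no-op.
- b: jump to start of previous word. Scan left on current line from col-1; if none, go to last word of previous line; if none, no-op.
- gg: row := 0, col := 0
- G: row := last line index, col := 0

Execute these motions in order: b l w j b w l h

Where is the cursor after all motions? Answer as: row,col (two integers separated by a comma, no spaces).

After 1 (b): row=0 col=0 char='g'
After 2 (l): row=0 col=1 char='r'
After 3 (w): row=0 col=6 char='s'
After 4 (j): row=1 col=6 char='n'
After 5 (b): row=1 col=0 char='g'
After 6 (w): row=1 col=6 char='n'
After 7 (l): row=1 col=7 char='i'
After 8 (h): row=1 col=6 char='n'

Answer: 1,6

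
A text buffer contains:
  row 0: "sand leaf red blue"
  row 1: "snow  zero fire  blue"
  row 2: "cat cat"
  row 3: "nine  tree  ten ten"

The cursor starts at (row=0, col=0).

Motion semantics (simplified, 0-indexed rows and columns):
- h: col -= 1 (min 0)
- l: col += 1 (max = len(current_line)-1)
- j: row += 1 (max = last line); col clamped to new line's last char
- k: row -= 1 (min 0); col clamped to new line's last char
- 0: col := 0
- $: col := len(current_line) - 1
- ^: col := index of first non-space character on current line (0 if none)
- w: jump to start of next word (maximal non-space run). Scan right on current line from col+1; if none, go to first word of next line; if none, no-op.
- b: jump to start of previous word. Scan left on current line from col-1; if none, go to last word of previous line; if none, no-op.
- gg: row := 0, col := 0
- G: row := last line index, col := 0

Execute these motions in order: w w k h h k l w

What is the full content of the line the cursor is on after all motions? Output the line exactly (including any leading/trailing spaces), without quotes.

After 1 (w): row=0 col=5 char='l'
After 2 (w): row=0 col=10 char='r'
After 3 (k): row=0 col=10 char='r'
After 4 (h): row=0 col=9 char='_'
After 5 (h): row=0 col=8 char='f'
After 6 (k): row=0 col=8 char='f'
After 7 (l): row=0 col=9 char='_'
After 8 (w): row=0 col=10 char='r'

Answer: sand leaf red blue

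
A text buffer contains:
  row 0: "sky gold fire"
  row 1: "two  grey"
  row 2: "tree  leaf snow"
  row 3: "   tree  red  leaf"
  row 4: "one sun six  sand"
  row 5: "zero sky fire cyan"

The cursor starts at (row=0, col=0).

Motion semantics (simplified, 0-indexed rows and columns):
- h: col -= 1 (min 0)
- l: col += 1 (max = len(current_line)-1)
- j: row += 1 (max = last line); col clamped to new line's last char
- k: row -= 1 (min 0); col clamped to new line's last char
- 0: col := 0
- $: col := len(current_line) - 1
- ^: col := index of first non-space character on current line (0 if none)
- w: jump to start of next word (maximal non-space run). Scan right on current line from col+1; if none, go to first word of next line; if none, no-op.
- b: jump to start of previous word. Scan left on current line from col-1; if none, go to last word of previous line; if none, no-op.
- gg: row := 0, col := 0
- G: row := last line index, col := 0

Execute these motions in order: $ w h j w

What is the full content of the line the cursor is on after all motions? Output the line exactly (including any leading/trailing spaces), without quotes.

Answer: tree  leaf snow

Derivation:
After 1 ($): row=0 col=12 char='e'
After 2 (w): row=1 col=0 char='t'
After 3 (h): row=1 col=0 char='t'
After 4 (j): row=2 col=0 char='t'
After 5 (w): row=2 col=6 char='l'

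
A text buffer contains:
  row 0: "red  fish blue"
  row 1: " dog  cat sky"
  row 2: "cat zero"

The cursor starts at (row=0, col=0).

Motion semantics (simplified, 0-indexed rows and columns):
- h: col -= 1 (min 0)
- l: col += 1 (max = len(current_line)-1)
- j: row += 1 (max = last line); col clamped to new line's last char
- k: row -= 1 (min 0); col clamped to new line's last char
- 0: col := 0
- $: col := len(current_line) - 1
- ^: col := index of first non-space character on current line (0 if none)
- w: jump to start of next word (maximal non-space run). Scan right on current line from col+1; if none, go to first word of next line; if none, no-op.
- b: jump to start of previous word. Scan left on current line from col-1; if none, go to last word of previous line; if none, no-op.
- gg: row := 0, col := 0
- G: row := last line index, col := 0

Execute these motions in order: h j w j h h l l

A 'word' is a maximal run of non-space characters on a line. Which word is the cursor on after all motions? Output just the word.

Answer: cat

Derivation:
After 1 (h): row=0 col=0 char='r'
After 2 (j): row=1 col=0 char='_'
After 3 (w): row=1 col=1 char='d'
After 4 (j): row=2 col=1 char='a'
After 5 (h): row=2 col=0 char='c'
After 6 (h): row=2 col=0 char='c'
After 7 (l): row=2 col=1 char='a'
After 8 (l): row=2 col=2 char='t'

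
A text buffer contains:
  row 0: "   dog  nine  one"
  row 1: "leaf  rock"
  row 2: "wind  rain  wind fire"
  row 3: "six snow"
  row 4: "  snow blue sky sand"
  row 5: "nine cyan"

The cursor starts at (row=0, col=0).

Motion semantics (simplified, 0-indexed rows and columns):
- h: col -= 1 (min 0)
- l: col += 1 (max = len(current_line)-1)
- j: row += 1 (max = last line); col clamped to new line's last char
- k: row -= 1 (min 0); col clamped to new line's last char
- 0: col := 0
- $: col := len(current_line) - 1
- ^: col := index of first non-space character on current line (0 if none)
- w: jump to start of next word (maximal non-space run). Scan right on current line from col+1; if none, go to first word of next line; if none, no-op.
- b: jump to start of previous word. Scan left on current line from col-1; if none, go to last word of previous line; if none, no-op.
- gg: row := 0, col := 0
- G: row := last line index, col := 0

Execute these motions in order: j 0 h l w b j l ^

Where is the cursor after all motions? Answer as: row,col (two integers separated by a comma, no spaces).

After 1 (j): row=1 col=0 char='l'
After 2 (0): row=1 col=0 char='l'
After 3 (h): row=1 col=0 char='l'
After 4 (l): row=1 col=1 char='e'
After 5 (w): row=1 col=6 char='r'
After 6 (b): row=1 col=0 char='l'
After 7 (j): row=2 col=0 char='w'
After 8 (l): row=2 col=1 char='i'
After 9 (^): row=2 col=0 char='w'

Answer: 2,0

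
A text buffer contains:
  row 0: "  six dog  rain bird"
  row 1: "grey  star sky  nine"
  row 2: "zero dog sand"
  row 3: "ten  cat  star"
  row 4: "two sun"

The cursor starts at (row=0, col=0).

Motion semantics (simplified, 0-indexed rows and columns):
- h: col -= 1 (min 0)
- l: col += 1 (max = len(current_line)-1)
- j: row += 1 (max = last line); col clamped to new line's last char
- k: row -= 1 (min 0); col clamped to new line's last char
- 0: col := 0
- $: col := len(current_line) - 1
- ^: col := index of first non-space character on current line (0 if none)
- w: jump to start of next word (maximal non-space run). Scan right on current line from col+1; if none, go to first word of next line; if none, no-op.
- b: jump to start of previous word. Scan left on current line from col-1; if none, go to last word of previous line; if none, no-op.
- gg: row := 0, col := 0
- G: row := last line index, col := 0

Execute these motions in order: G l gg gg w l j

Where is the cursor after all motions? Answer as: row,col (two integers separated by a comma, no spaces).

After 1 (G): row=4 col=0 char='t'
After 2 (l): row=4 col=1 char='w'
After 3 (gg): row=0 col=0 char='_'
After 4 (gg): row=0 col=0 char='_'
After 5 (w): row=0 col=2 char='s'
After 6 (l): row=0 col=3 char='i'
After 7 (j): row=1 col=3 char='y'

Answer: 1,3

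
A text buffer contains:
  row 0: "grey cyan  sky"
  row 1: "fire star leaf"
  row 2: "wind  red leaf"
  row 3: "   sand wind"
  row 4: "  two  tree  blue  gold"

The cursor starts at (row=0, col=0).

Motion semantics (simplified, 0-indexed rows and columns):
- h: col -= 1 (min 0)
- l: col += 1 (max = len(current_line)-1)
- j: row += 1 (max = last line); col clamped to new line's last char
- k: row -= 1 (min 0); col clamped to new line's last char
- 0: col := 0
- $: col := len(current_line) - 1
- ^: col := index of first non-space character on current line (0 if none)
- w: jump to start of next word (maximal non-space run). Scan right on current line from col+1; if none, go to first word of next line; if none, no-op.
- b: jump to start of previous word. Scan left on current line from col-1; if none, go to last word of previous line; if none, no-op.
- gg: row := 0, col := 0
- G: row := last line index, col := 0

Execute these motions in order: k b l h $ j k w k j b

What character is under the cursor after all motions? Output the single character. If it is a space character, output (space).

Answer: s

Derivation:
After 1 (k): row=0 col=0 char='g'
After 2 (b): row=0 col=0 char='g'
After 3 (l): row=0 col=1 char='r'
After 4 (h): row=0 col=0 char='g'
After 5 ($): row=0 col=13 char='y'
After 6 (j): row=1 col=13 char='f'
After 7 (k): row=0 col=13 char='y'
After 8 (w): row=1 col=0 char='f'
After 9 (k): row=0 col=0 char='g'
After 10 (j): row=1 col=0 char='f'
After 11 (b): row=0 col=11 char='s'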